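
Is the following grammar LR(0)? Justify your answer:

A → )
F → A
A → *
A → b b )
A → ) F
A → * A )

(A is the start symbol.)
No. Shift-reduce conflict between [A → ) .] and [A → . )]

Augment with A' → A and build the canonical LR(0) collection (I0 = CLOSURE({[A' → . A]}), then GOTO on every symbol after a dot until no new states appear). It has 11 states:
  I0: { [A → . ) F], [A → . )], [A → . * A )], [A → . *], [A → . b b )], [A' → . A] }  — shift
  I1: { [A → ) . F], [A → ) .], [A → . ) F], [A → . )], [A → . * A )], [A → . *], [A → . b b )], [F → . A] }  — shift, reduce
  I2: { [A → * . A )], [A → * .], [A → . ) F], [A → . )], [A → . * A )], [A → . *], [A → . b b )] }  — shift, reduce
  I3: { [A' → A .] }  — accept
  I4: { [A → b . b )] }  — shift
  I5: { [A → b b . )] }  — shift
  I6: { [A → b b ) .] }  — reduce
  I7: { [A → * A . )] }  — shift
  I8: { [A → * A ) .] }  — reduce
  I9: { [F → A .] }  — reduce
  I10: { [A → ) F .] }  — reduce

Conflict in state I1:
  Shift-reduce conflict between [A → ) .] and [A → . )]
So the grammar is NOT LR(0).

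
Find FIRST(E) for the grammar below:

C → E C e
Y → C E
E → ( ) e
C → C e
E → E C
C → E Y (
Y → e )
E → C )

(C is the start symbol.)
{ '(' }

FIRST sets of the other non-terminals involved (by the same procedure, iterated to a fixed point):
  FIRST(C) = { '(' }

From E → ( ) e:
  - '(' is a terminal: add '(' and stop
From E → E C:
  - E is the symbol being defined: contributes nothing new
    E is not nullable, so stop
From E → C ):
  - C is a non-terminal: add FIRST(C) \ {ε} = { '(' }
    C is not nullable, so stop

Collecting: FIRST(E) = { '(' }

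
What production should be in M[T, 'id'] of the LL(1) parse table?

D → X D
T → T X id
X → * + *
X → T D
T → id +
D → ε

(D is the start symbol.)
T → T X id, T → id +

To find M[T, 'id'], we find productions for T where 'id' is in the predict set (PREDICT(N → α) = (FIRST(α) \ {ε}) ∪ (FOLLOW(N) if α ⇒* ε)).

Relevant sets:
  FIRST(T) = { 'id' }

T → T X id: PREDICT = { 'id' }
  'id' is in predict set, so this production goes in M[T, 'id']
T → id +: PREDICT = { 'id' }
  'id' is in predict set, so this production goes in M[T, 'id']

M[T, 'id'] = T → T X id, T → id +  (a multiply-defined cell — the grammar is not LL(1))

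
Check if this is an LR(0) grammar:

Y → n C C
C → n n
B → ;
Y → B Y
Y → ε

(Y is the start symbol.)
No. Shift-reduce conflict between [Y → .] and [B → . ;]

A grammar is LR(0) if no state in the canonical LR(0) collection has:
  - both a shift item (dot before a terminal) and a complete item (shift-reduce conflict), or
  - two or more complete items (reduce-reduce conflict; the accept item [Y' → Y .] counts as a complete item here).

Augment with Y' → Y and build the canonical LR(0) collection (I0 = CLOSURE({[Y' → . Y]}), then GOTO on every symbol after a dot until no new states appear). It has 10 states:
  I0: { [B → . ;], [Y → . B Y], [Y → . n C C], [Y → .], [Y' → . Y] }  — shift, reduce
  I1: { [B → ; .] }  — reduce
  I2: { [B → . ;], [Y → . B Y], [Y → . n C C], [Y → .], [Y → B . Y] }  — shift, reduce
  I3: { [Y' → Y .] }  — accept
  I4: { [C → . n n], [Y → n . C C] }  — shift
  I5: { [C → . n n], [Y → n C . C] }  — shift
  I6: { [C → n . n] }  — shift
  I7: { [C → n n .] }  — reduce
  I8: { [Y → n C C .] }  — reduce
  I9: { [Y → B Y .] }  — reduce

Conflict in state I0:
  Shift-reduce conflict between [Y → .] and [B → . ;]
So the grammar is NOT LR(0).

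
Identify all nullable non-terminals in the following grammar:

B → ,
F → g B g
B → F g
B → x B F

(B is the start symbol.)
None

A non-terminal is nullable if it can derive ε (the empty string): either it has an ε-production, or it has a production whose right-hand side consists entirely of nullable non-terminals.

There are no ε-productions, so no non-terminal can derive ε.
No non-terminals are nullable.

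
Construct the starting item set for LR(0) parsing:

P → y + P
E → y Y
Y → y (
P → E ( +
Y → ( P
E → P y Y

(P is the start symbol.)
First, augment the grammar with P' → P
I₀ = CLOSURE({ [P' → . P] }):
  [P' → . P] has the dot before P: add [P → . y + P], [P → . E ( +]
  [P → . E ( +] has the dot before E: add [E → . y Y], [E → . P y Y]
No further items can be added.

I₀ = { [E → . P y Y], [E → . y Y], [P → . E ( +], [P → . y + P], [P' → . P] }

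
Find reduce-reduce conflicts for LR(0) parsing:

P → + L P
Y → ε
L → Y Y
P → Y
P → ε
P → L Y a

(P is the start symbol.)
Yes — I0: [P → .] vs [Y → .]; I4: [P → Y .] vs [Y → .]; I8: [P → .] vs [Y → .]

A reduce-reduce conflict occurs when an LR(0) state has two complete items [A → α .] and [B → β .] — both call for a reduction, and with no lookahead the parser cannot choose between them.

Augment with P' → P and build the canonical LR(0) collection (I0 = CLOSURE({[P' → . P]}), then GOTO on every symbol after a dot until no new states appear). It has 11 states:
  I0: { [L → . Y Y], [P → . + L P], [P → . L Y a], [P → . Y], [P → .], [P' → . P], [Y → .] }  — shift, 2 reduces
  I1: { [L → . Y Y], [P → + . L P], [Y → .] }  — reduce
  I2: { [P → L . Y a], [Y → .] }  — reduce
  I3: { [P' → P .] }  — accept
  I4: { [L → Y . Y], [P → Y .], [Y → .] }  — 2 reduces
  I5: { [L → Y Y .] }  — reduce
  I6: { [P → L Y . a] }  — shift
  I7: { [P → L Y a .] }  — reduce
  I8: { [L → . Y Y], [P → + L . P], [P → . + L P], [P → . L Y a], [P → . Y], [P → .], [Y → .] }  — shift, 2 reduces
  I9: { [L → Y . Y], [Y → .] }  — reduce
  I10: { [P → + L P .] }  — reduce

I0 contains complete items [P → .], [Y → .] — reduce-reduce conflict.
I4 contains complete items [P → Y .], [Y → .] — reduce-reduce conflict.
I8 contains complete items [P → .], [Y → .] — reduce-reduce conflict.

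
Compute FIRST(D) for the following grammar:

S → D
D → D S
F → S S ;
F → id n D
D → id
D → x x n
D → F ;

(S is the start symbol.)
FIRST sets of the other non-terminals involved (by the same procedure, iterated to a fixed point):
  FIRST(F) = { 'id', 'x' }

From D → D S:
  - D is the symbol being defined: contributes nothing new
    D is not nullable, so stop
From D → id:
  - id is a terminal: add 'id' and stop
From D → x x n:
  - x is a terminal: add 'x' and stop
From D → F ;:
  - F is a non-terminal: add FIRST(F) \ {ε} = { 'id', 'x' }
    F is not nullable, so stop

Collecting: FIRST(D) = { 'id', 'x' }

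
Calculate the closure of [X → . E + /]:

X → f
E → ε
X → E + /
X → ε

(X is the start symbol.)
{ [E → .], [X → . E + /] }

To compute CLOSURE, for each item [A → α.Bβ] where B is a non-terminal, add [B → .γ] for all productions B → γ; repeat for the newly added items until nothing changes.

Start with: [X → . E + /]
  [X → . E + /] has the dot before E: add [E → .]
No further items can be added.

CLOSURE = { [E → .], [X → . E + /] }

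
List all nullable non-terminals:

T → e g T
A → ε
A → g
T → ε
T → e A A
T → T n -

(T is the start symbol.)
A non-terminal is nullable if it can derive ε (the empty string): either it has an ε-production, or it has a production whose right-hand side consists entirely of nullable non-terminals.

ε-productions: A → ε, T → ε
So A, T are immediately nullable.
Every non-terminal is now nullable.
Nullable = { 'A', 'T' }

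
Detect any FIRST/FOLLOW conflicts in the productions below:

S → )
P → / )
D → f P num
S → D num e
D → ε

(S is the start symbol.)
No FIRST/FOLLOW conflicts.

A FIRST/FOLLOW conflict occurs when a non-terminal N has a nullable alternative N → β (β ⇒* ε) and another alternative N → α with FIRST(α) ∩ FOLLOW(N) ≠ ∅: on such a lookahead the parser cannot decide between expanding α and letting N vanish via β.

Nullable non-terminals: D.

D: nullable alternative(s) D → ε; FOLLOW(D) = { 'num' }
  D → f P num: FIRST \ {ε} = { 'f' } — disjoint from FOLLOW(D)
  D → ε: FIRST \ {ε} = { } — this is the only nullable alternative, skip

P, S have no nullable alternative, so no FIRST/FOLLOW check is needed there.

No FIRST/FOLLOW conflicts found.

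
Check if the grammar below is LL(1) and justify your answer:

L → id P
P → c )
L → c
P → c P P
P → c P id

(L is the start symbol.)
A grammar is LL(1) if for each non-terminal N with multiple productions, the predict sets of those productions are pairwise disjoint, where PREDICT(N → α) = (FIRST(α) \ {ε}) ∪ (FOLLOW(N) if α ⇒* ε).

For L:
  PREDICT(L → id P) = { 'id' }
  PREDICT(L → c) = { 'c' }
For P:
  PREDICT(P → c ')') = { 'c' }
  PREDICT(P → c P P) = { 'c' }
  PREDICT(P → c P id) = { 'c' }

Conflict found: Predict set conflict for P: { 'c' }
The grammar is NOT LL(1).

Answer: No. Predict set conflict for P: { 'c' }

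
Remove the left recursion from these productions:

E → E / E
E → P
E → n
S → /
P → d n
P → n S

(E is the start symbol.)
E is directly left-recursive. The standard transformation for
  A → A α₁ | ... | A α_m | β₁ | ... | β_n
is
  A  → β₁ A' | ... | β_n A'
  A' → α₁ A' | ... | α_m A' | ε

E → P becomes E → P E'
E → n becomes E → n E'
E → E / E becomes E' → / E E'
Add E' → ε

Productions for other non-terminals are unchanged:
  S → /
  P → d n
  P → n S

Resulting grammar:
E → P E'
E → n E'
E' → / E E'
E' → ε
S → /
P → d n
P → n S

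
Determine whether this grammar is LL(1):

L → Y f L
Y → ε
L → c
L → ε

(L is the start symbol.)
A grammar is LL(1) if for each non-terminal N with multiple productions, the predict sets of those productions are pairwise disjoint, where PREDICT(N → α) = (FIRST(α) \ {ε}) ∪ (FOLLOW(N) if α ⇒* ε).

Relevant sets:
  FIRST(Y) = { ε }
  FOLLOW(L) = { $ }

For L:
  PREDICT(L → Y f L) = { 'f' }
  PREDICT(L → c) = { 'c' }
  PREDICT(L → ε) = { $ }
Y has a single production, so nothing to check there.

All predict sets are disjoint. The grammar IS LL(1).

Answer: Yes, the grammar is LL(1).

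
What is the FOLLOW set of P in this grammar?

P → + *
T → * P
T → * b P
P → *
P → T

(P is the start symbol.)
{ $ }

To compute FOLLOW(P), find every occurrence of P on a right-hand side N → α P β: add FIRST(β) \ {ε}, and if β is empty or nullable also add FOLLOW(N). Iterate to a fixed point.

P is the start symbol, so $ ∈ FOLLOW(P).
In T → * P: P is at the end, add FOLLOW(T)
In T → * b P: P is at the end, add FOLLOW(T)

The FOLLOW sets referred to above (computed the same way, to a fixed point):
  FOLLOW(T) = { $ }

Taking the union: FOLLOW(P) = { $ }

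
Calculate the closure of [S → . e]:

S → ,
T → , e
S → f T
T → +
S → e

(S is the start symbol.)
To compute CLOSURE, for each item [A → α.Bβ] where B is a non-terminal, add [B → .γ] for all productions B → γ; repeat for the newly added items until nothing changes.

Start with: [S → . e]
The dot precedes the terminal e, so nothing is added.

CLOSURE = { [S → . e] }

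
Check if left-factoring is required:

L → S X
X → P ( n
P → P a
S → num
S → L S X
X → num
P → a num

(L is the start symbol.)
Left-factoring is needed when two productions for the same non-terminal
share a common prefix on the right-hand side.

Productions for X:
  X → P ( n
  X → num
Productions for P:
  P → P a
  P → a num
Productions for S:
  S → num
  S → L S X

No common prefixes found.

Answer: No, left-factoring is not needed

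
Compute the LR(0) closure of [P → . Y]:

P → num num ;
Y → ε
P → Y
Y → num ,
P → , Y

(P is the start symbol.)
{ [P → . Y], [Y → . num ,], [Y → .] }

To compute CLOSURE, for each item [A → α.Bβ] where B is a non-terminal, add [B → .γ] for all productions B → γ; repeat for the newly added items until nothing changes.

Start with: [P → . Y]
  [P → . Y] has the dot before Y: add [Y → .], [Y → . num ,]
No further items can be added.

CLOSURE = { [P → . Y], [Y → . num ,], [Y → .] }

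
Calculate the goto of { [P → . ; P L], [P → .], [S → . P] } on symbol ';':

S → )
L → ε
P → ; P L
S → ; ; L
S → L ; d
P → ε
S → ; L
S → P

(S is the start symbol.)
GOTO(I, ';') = CLOSURE({ [A → αX.β] : [A → α.Xβ] ∈ I, X = ';' })

Items with dot before ';', with the dot advanced:
  [P → . ; P L] → [P → ; . P L]
Closure of the advanced items:
  [P → ; . P L] has the dot before P: add [P → . ; P L], [P → .]

GOTO = { [P → . ; P L], [P → .], [P → ; . P L] }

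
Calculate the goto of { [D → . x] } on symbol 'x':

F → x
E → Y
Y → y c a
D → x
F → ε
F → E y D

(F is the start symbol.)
GOTO(I, 'x') = CLOSURE({ [A → αX.β] : [A → α.Xβ] ∈ I, X = 'x' })

Items with dot before 'x', with the dot advanced:
  [D → . x] → [D → x .]
Closure adds nothing (no advanced item has the dot before a non-terminal).

GOTO = { [D → x .] }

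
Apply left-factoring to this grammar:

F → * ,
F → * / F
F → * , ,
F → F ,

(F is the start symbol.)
Left-factoring transforms A → αβ₁ | αβ₂ into A → αA' and A' → β₁ | β₂
(α is the longest common prefix among the alternatives). Repeat until
no nonterminal has two alternatives with a common prefix.

Round 1: F has alternatives sharing prefix '*'. Introduce F': F → * F'
  Add: F' → ,
  Add: F' → / F
  Add: F' → , ,

Round 2: F' has alternatives sharing prefix ','. Introduce F'': F' → , F''
  Add: F'' → ε
  Add: F'' → ,

No remaining common prefixes — done.

Resulting grammar:
F → * F'
F' → , F''
F'' → ε
F'' → ,
F' → / F
F → F ,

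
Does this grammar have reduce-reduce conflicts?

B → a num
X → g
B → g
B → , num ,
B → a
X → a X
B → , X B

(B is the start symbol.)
A reduce-reduce conflict occurs when an LR(0) state has two complete items [A → α .] and [B → β .] — both call for a reduction, and with no lookahead the parser cannot choose between them.

Augment with B' → B and build the canonical LR(0) collection (I0 = CLOSURE({[B' → . B]}), then GOTO on every symbol after a dot until no new states appear). It has 13 states:
  I0: { [B → . , X B], [B → . , num ,], [B → . a num], [B → . a], [B → . g], [B' → . B] }  — shift
  I1: { [B → , . X B], [B → , . num ,], [X → . a X], [X → . g] }  — shift
  I2: { [B' → B .] }  — accept
  I3: { [B → a . num], [B → a .] }  — shift, reduce
  I4: { [B → g .] }  — reduce
  I5: { [B → a num .] }  — reduce
  I6: { [B → , X . B], [B → . , X B], [B → . , num ,], [B → . a num], [B → . a], [B → . g] }  — shift
  I7: { [X → . a X], [X → . g], [X → a . X] }  — shift
  I8: { [X → g .] }  — reduce
  I9: { [B → , num . ,] }  — shift
  I10: { [B → , num , .] }  — reduce
  I11: { [X → a X .] }  — reduce
  I12: { [B → , X B .] }  — reduce

No state contains more than one complete item.

Answer: No reduce-reduce conflicts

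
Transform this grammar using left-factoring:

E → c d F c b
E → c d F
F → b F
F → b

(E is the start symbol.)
Left-factoring transforms A → αβ₁ | αβ₂ into A → αA' and A' → β₁ | β₂
(α is the longest common prefix among the alternatives). Repeat until
no nonterminal has two alternatives with a common prefix.

Round 1: E has alternatives sharing prefix 'c d F'. Introduce E': E → c d F E'
  Add: E' → c b
  Add: E' → ε

Round 2: F has alternatives sharing prefix 'b'. Introduce F': F → b F'
  Add: F' → F
  Add: F' → ε

No remaining common prefixes — done.

Resulting grammar:
E → c d F E'
E' → c b
E' → ε
F → b F'
F' → F
F' → ε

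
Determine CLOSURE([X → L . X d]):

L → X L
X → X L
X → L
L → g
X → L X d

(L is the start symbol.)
To compute CLOSURE, for each item [A → α.Bβ] where B is a non-terminal, add [B → .γ] for all productions B → γ; repeat for the newly added items until nothing changes.

Start with: [X → L . X d]
  [X → L . X d] has the dot before X: add [X → . X L], [X → . L], [X → . L X d]
  [X → . L] has the dot before L: add [L → . X L], [L → . g]
No further items can be added.

CLOSURE = { [L → . X L], [L → . g], [X → . L X d], [X → . L], [X → . X L], [X → L . X d] }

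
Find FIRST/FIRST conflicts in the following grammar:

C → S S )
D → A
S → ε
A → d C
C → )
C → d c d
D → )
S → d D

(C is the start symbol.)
Yes. C → S S ')' / C → ')' on { ')' }; C → S S ')' / C → d c d on { 'd' }

FIRST sets of the non-terminals at (or reachable through a nullable prefix from) the front of some alternative:
  FIRST(S) = { 'd', ε }
  FIRST(A) = { 'd' }

Productions for C:
  C → S S ): FIRST = { ')', 'd' }
  C → ): FIRST = { ')' }
  C → d c d: FIRST = { 'd' }
Productions for D:
  D → A: FIRST = { 'd' }
  D → ): FIRST = { ')' }
Productions for S:
  S → ε: FIRST = { ε }
  S → d D: FIRST = { 'd' }
A has only one production, so no FIRST/FIRST conflict is possible there.

Conflict for C: C → S S ) and C → )
  Overlap: { ')' }
Conflict for C: C → S S ) and C → d c d
  Overlap: { 'd' }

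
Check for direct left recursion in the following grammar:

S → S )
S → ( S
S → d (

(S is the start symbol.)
S → S ): LEFT RECURSIVE (starts with S)
S → ( S: starts with '('
S → d (: starts with d

The grammar has direct left recursion on: S.

Answer: Yes, S is left-recursive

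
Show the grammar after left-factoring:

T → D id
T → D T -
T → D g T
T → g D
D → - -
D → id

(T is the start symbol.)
T → D T'
T' → id
T' → T -
T' → g T
T → g D
D → - -
D → id

Left-factoring transforms A → αβ₁ | αβ₂ into A → αA' and A' → β₁ | β₂
(α is the longest common prefix among the alternatives). Repeat until
no nonterminal has two alternatives with a common prefix.

Round 1: T has alternatives sharing prefix 'D'. Introduce T': T → D T'
  Add: T' → id
  Add: T' → T -
  Add: T' → g T

No remaining common prefixes — done.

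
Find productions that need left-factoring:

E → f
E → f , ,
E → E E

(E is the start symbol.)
Yes, E has productions with common prefix 'f'

Left-factoring is needed when two productions for the same non-terminal
share a common prefix on the right-hand side.

Productions for E:
  E → f
  E → f , ,
  E → E E

Found common prefix 'f' in productions for E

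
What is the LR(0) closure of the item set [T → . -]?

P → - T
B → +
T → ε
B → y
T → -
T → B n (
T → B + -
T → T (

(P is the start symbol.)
{ [T → . -] }

To compute CLOSURE, for each item [A → α.Bβ] where B is a non-terminal, add [B → .γ] for all productions B → γ; repeat for the newly added items until nothing changes.

Start with: [T → . -]
The dot precedes the terminal '-', so nothing is added.

CLOSURE = { [T → . -] }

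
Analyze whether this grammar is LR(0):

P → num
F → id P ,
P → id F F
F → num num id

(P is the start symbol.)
Yes, the grammar is LR(0)

Augment with P' → P and build the canonical LR(0) collection (I0 = CLOSURE({[P' → . P]}), then GOTO on every symbol after a dot until no new states appear). It has 12 states:
  I0: { [P → . id F F], [P → . num], [P' → . P] }  — shift
  I1: { [P' → P .] }  — accept
  I2: { [F → . id P ,], [F → . num num id], [P → id . F F] }  — shift
  I3: { [P → num .] }  — reduce
  I4: { [F → . id P ,], [F → . num num id], [P → id F . F] }  — shift
  I5: { [F → id . P ,], [P → . id F F], [P → . num] }  — shift
  I6: { [F → num . num id] }  — shift
  I7: { [F → num num . id] }  — shift
  I8: { [F → num num id .] }  — reduce
  I9: { [F → id P . ,] }  — shift
  I10: { [F → id P , .] }  — reduce
  I11: { [P → id F F .] }  — reduce

Every state is either a pure shift/goto state or contains exactly one complete item and nothing to shift — no conflicts. The grammar is LR(0).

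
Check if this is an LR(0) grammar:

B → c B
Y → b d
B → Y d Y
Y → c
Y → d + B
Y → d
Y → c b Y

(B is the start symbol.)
No. Shift-reduce conflict between [Y → c .] and [B → . c B]

Augment with B' → B and build the canonical LR(0) collection (I0 = CLOSURE({[B' → . B]}), then GOTO on every symbol after a dot until no new states appear). It has 17 states:
  I0: { [B → . Y d Y], [B → . c B], [B' → . B], [Y → . b d], [Y → . c b Y], [Y → . c], [Y → . d + B], [Y → . d] }  — shift
  I1: { [B' → B .] }  — accept
  I2: { [B → Y . d Y] }  — shift
  I3: { [Y → b . d] }  — shift
  I4: { [B → . Y d Y], [B → . c B], [B → c . B], [Y → . b d], [Y → . c b Y], [Y → . c], [Y → . d + B], [Y → . d], [Y → c . b Y], [Y → c .] }  — shift, reduce
  I5: { [Y → d . + B], [Y → d .] }  — shift, reduce
  I6: { [B → . Y d Y], [B → . c B], [Y → . b d], [Y → . c b Y], [Y → . c], [Y → . d + B], [Y → . d], [Y → d + . B] }  — shift
  I7: { [Y → d + B .] }  — reduce
  I8: { [B → c B .] }  — reduce
  I9: { [Y → . b d], [Y → . c b Y], [Y → . c], [Y → . d + B], [Y → . d], [Y → b . d], [Y → c b . Y] }  — shift
  I10: { [Y → c b Y .] }  — reduce
  I11: { [Y → c . b Y], [Y → c .] }  — shift, reduce
  I12: { [Y → b d .], [Y → d . + B], [Y → d .] }  — shift, 2 reduces
  I13: { [Y → . b d], [Y → . c b Y], [Y → . c], [Y → . d + B], [Y → . d], [Y → c b . Y] }  — shift
  I14: { [Y → b d .] }  — reduce
  I15: { [B → Y d . Y], [Y → . b d], [Y → . c b Y], [Y → . c], [Y → . d + B], [Y → . d] }  — shift
  I16: { [B → Y d Y .] }  — reduce

Conflict in state I4:
  Shift-reduce conflict between [Y → c .] and [B → . c B]
So the grammar is NOT LR(0).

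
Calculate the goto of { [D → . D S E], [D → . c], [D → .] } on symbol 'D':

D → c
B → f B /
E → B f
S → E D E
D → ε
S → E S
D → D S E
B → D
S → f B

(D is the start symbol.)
GOTO(I, 'D') = CLOSURE({ [A → αX.β] : [A → α.Xβ] ∈ I, X = 'D' })

Items with dot before 'D', with the dot advanced:
  [D → . D S E] → [D → D . S E]
Closure of the advanced items:
  [D → D . S E] has the dot before S: add [S → . E D E], [S → . E S], [S → . f B]
  [S → . E D E] has the dot before E: add [E → . B f]
  [E → . B f] has the dot before B: add [B → . f B /], [B → . D]
  [B → . D] has the dot before D: add [D → . c], [D → .], [D → . D S E]

GOTO = { [B → . D], [B → . f B /], [D → . D S E], [D → . c], [D → .], [D → D . S E], [E → . B f], [S → . E D E], [S → . E S], [S → . f B] }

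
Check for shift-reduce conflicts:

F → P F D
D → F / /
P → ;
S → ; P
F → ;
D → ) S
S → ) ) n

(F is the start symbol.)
No shift-reduce conflicts

A shift-reduce conflict occurs when an LR(0) state has both:
  - a complete (reduce) item [A → α .] (dot at the end), and
  - a shift item [B → β . c γ] (dot before a terminal).

Augment with F' → F and build the canonical LR(0) collection (I0 = CLOSURE({[F' → . F]}), then GOTO on every symbol after a dot until no new states appear). It has 17 states:
  I0: { [F → . ;], [F → . P F D], [F' → . F], [P → . ;] }  — shift
  I1: { [F → ; .], [P → ; .] }  — 2 reduces
  I2: { [F' → F .] }  — accept
  I3: { [F → . ;], [F → . P F D], [F → P . F D], [P → . ;] }  — shift
  I4: { [D → . ) S], [D → . F / /], [F → . ;], [F → . P F D], [F → P F . D], [P → . ;] }  — shift
  I5: { [D → ) . S], [S → . ) ) n], [S → . ; P] }  — shift
  I6: { [F → P F D .] }  — reduce
  I7: { [D → F . / /] }  — shift
  I8: { [D → F / . /] }  — shift
  I9: { [D → F / / .] }  — reduce
  I10: { [S → ) . ) n] }  — shift
  I11: { [P → . ;], [S → ; . P] }  — shift
  I12: { [D → ) S .] }  — reduce
  I13: { [P → ; .] }  — reduce
  I14: { [S → ; P .] }  — reduce
  I15: { [S → ) ) . n] }  — shift
  I16: { [S → ) ) n .] }  — reduce

No state contains both a complete item and a shift item.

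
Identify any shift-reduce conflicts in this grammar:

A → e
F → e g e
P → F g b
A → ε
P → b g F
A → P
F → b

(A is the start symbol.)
Yes — I0: [A → .] vs [A → . e]; I4: [F → b .] vs [P → b . g F]; I5: [A → e .] vs [F → e . g e]

Augment with A' → A and build the canonical LR(0) collection (I0 = CLOSURE({[A' → . A]}), then GOTO on every symbol after a dot until no new states appear). It has 14 states:
  I0: { [A → . P], [A → . e], [A → .], [A' → . A], [F → . b], [F → . e g e], [P → . F g b], [P → . b g F] }  — shift, reduce
  I1: { [A' → A .] }  — accept
  I2: { [P → F . g b] }  — shift
  I3: { [A → P .] }  — reduce
  I4: { [F → b .], [P → b . g F] }  — shift, reduce
  I5: { [A → e .], [F → e . g e] }  — shift, reduce
  I6: { [F → e g . e] }  — shift
  I7: { [F → e g e .] }  — reduce
  I8: { [F → . b], [F → . e g e], [P → b g . F] }  — shift
  I9: { [P → b g F .] }  — reduce
  I10: { [F → b .] }  — reduce
  I11: { [F → e . g e] }  — shift
  I12: { [P → F g . b] }  — shift
  I13: { [P → F g b .] }  — reduce

I0 contains reduce item [A → .] and shift items [A → . e], [F → . b], [F → . e g e], [P → . b g F] — shift-reduce conflict.
I4 contains reduce item [F → b .] and shift item [P → b . g F] — shift-reduce conflict.
I5 contains reduce item [A → e .] and shift item [F → e . g e] — shift-reduce conflict.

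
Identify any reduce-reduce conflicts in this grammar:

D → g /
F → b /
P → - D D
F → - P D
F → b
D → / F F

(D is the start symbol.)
Augment with D' → D and build the canonical LR(0) collection (I0 = CLOSURE({[D' → . D]}), then GOTO on every symbol after a dot until no new states appear). It has 15 states:
  I0: { [D → . / F F], [D → . g /], [D' → . D] }  — shift
  I1: { [D → / . F F], [F → . - P D], [F → . b /], [F → . b] }  — shift
  I2: { [D' → D .] }  — accept
  I3: { [D → g . /] }  — shift
  I4: { [D → g / .] }  — reduce
  I5: { [F → - . P D], [P → . - D D] }  — shift
  I6: { [D → / F . F], [F → . - P D], [F → . b /], [F → . b] }  — shift
  I7: { [F → b . /], [F → b .] }  — shift, reduce
  I8: { [F → b / .] }  — reduce
  I9: { [D → / F F .] }  — reduce
  I10: { [D → . / F F], [D → . g /], [P → - . D D] }  — shift
  I11: { [D → . / F F], [D → . g /], [F → - P . D] }  — shift
  I12: { [F → - P D .] }  — reduce
  I13: { [D → . / F F], [D → . g /], [P → - D . D] }  — shift
  I14: { [P → - D D .] }  — reduce

No state contains more than one complete item.

Answer: No reduce-reduce conflicts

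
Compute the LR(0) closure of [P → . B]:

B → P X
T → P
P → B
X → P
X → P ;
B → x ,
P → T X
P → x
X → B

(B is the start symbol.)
To compute CLOSURE, for each item [A → α.Bβ] where B is a non-terminal, add [B → .γ] for all productions B → γ; repeat for the newly added items until nothing changes.

Start with: [P → . B]
  [P → . B] has the dot before B: add [B → . P X], [B → . x ,]
  [B → . P X] has the dot before P: add [P → . T X], [P → . x]
  [P → . T X] has the dot before T: add [T → . P]
No further items can be added.

CLOSURE = { [B → . P X], [B → . x ,], [P → . B], [P → . T X], [P → . x], [T → . P] }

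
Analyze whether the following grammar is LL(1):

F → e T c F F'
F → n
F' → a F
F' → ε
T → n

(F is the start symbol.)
A grammar is LL(1) if for each non-terminal N with multiple productions, the predict sets of those productions are pairwise disjoint, where PREDICT(N → α) = (FIRST(α) \ {ε}) ∪ (FOLLOW(N) if α ⇒* ε).

Relevant sets:
  FOLLOW(F') = { $, 'a' }

For F:
  PREDICT(F → e T c F F') = { 'e' }
  PREDICT(F → n) = { 'n' }
For F':
  PREDICT(F' → a F) = { 'a' }
  PREDICT(F' → ε) = { $, 'a' }
T has a single production, so nothing to check there.

Conflict found: Predict set conflict for F': { 'a' }
The grammar is NOT LL(1).

Answer: No. Predict set conflict for F': { 'a' }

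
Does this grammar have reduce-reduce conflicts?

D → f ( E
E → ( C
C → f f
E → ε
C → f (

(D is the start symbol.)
A reduce-reduce conflict occurs when an LR(0) state has two complete items [A → α .] and [B → β .] — both call for a reduction, and with no lookahead the parser cannot choose between them.

Augment with D' → D and build the canonical LR(0) collection (I0 = CLOSURE({[D' → . D]}), then GOTO on every symbol after a dot until no new states appear). It has 10 states:
  I0: { [D → . f ( E], [D' → . D] }  — shift
  I1: { [D' → D .] }  — accept
  I2: { [D → f . ( E] }  — shift
  I3: { [D → f ( . E], [E → . ( C], [E → .] }  — shift, reduce
  I4: { [C → . f (], [C → . f f], [E → ( . C] }  — shift
  I5: { [D → f ( E .] }  — reduce
  I6: { [E → ( C .] }  — reduce
  I7: { [C → f . (], [C → f . f] }  — shift
  I8: { [C → f ( .] }  — reduce
  I9: { [C → f f .] }  — reduce

No state contains more than one complete item.

Answer: No reduce-reduce conflicts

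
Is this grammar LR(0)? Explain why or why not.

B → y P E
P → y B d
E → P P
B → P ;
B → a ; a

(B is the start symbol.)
Yes, the grammar is LR(0)

Augment with B' → B and build the canonical LR(0) collection (I0 = CLOSURE({[B' → . B]}), then GOTO on every symbol after a dot until no new states appear). It has 15 states:
  I0: { [B → . P ;], [B → . a ; a], [B → . y P E], [B' → . B], [P → . y B d] }  — shift
  I1: { [B' → B .] }  — accept
  I2: { [B → P . ;] }  — shift
  I3: { [B → a . ; a] }  — shift
  I4: { [B → . P ;], [B → . a ; a], [B → . y P E], [B → y . P E], [P → . y B d], [P → y . B d] }  — shift
  I5: { [P → y B . d] }  — shift
  I6: { [B → P . ;], [B → y P . E], [E → . P P], [P → . y B d] }  — shift
  I7: { [B → P ; .] }  — reduce
  I8: { [B → y P E .] }  — reduce
  I9: { [E → P . P], [P → . y B d] }  — shift
  I10: { [B → . P ;], [B → . a ; a], [B → . y P E], [P → . y B d], [P → y . B d] }  — shift
  I11: { [E → P P .] }  — reduce
  I12: { [P → y B d .] }  — reduce
  I13: { [B → a ; . a] }  — shift
  I14: { [B → a ; a .] }  — reduce

Every state is either a pure shift/goto state or contains exactly one complete item and nothing to shift — no conflicts. The grammar is LR(0).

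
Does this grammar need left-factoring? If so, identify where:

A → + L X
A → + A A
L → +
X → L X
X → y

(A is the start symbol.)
Yes, A has productions with common prefix '+'

Left-factoring is needed when two productions for the same non-terminal
share a common prefix on the right-hand side.

Productions for A:
  A → + L X
  A → + A A
Productions for X:
  X → L X
  X → y

Found common prefix '+' in productions for A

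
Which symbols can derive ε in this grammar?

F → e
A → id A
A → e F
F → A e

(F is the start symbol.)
There are no ε-productions, so no non-terminal can derive ε.
No non-terminals are nullable.

Answer: None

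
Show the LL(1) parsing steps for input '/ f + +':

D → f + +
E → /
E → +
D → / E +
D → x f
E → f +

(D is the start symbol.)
Stack is shown with the top on the left.

Stack    Input      Action
--------------------------
D $      / f + + $  output D → / E +
/ E + $  / f + + $  match '/'
E + $    f + + $    output E → f +
f + + $  f + + $    match 'f'
+ + $    + + $      match '+'
+ $      + $        match '+'
$        $          accept

The string is accepted.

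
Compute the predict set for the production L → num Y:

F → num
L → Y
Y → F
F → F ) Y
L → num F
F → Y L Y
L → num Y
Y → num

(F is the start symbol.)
PREDICT(L → num Y) = (FIRST(RHS) \ {ε}) ∪ (FOLLOW(L) if ε ∈ FIRST(RHS), i.e. RHS ⇒* ε)
FIRST(num Y) = { 'num' }
ε ∉ FIRST(num Y), so FOLLOW(L) is not added.
PREDICT(L → num Y) = { 'num' }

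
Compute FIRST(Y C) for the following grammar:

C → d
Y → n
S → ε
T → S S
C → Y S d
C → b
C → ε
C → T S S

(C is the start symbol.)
FIRST sets of the non-terminals involved (from the grammar, by fixed-point iteration):
  FIRST(Y) = { 'n' }

To compute FIRST(Y C), process the symbols left to right:
Symbol Y is a non-terminal. Add FIRST(Y) \ {ε} = { 'n' }
Y is not nullable (ε ∉ FIRST(Y)), so stop here.
FIRST(Y C) = { 'n' }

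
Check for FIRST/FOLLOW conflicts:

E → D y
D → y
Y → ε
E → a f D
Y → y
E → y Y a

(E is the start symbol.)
Nullable non-terminals: Y.

Y: nullable alternative(s) Y → ε; FOLLOW(Y) = { 'a' }
  Y → ε: FIRST \ {ε} = { } — this is the only nullable alternative, skip
  Y → y: FIRST \ {ε} = { 'y' } — disjoint from FOLLOW(Y)

D, E have no nullable alternative, so no FIRST/FOLLOW check is needed there.

No FIRST/FOLLOW conflicts found.

Answer: No FIRST/FOLLOW conflicts.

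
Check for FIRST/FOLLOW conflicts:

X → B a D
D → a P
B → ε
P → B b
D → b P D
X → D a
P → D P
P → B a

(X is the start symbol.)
A FIRST/FOLLOW conflict occurs when a non-terminal N has a nullable alternative N → β (β ⇒* ε) and another alternative N → α with FIRST(α) ∩ FOLLOW(N) ≠ ∅: on such a lookahead the parser cannot decide between expanding α and letting N vanish via β.

Nullable non-terminals: B.
B has a nullable alternative but only one production, so nothing to check.

D, P, X have no nullable alternative, so no FIRST/FOLLOW check is needed there.

No FIRST/FOLLOW conflicts found.

Answer: No FIRST/FOLLOW conflicts.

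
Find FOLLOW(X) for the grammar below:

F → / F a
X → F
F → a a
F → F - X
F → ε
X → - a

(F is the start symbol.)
{ $, '-', 'a' }

To compute FOLLOW(X), find every occurrence of X on a right-hand side N → α X β: add FIRST(β) \ {ε}, and if β is empty or nullable also add FOLLOW(N). Iterate to a fixed point.

In F → F - X: X is at the end, add FOLLOW(F)

The FOLLOW sets referred to above (computed the same way, to a fixed point):
  FOLLOW(F) = { $, '-', 'a' }

Taking the union: FOLLOW(X) = { $, '-', 'a' }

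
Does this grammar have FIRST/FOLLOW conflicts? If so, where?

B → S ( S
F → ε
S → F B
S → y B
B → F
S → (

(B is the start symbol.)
Yes. B → S '(' S with FOLLOW(B) on { '(' }; S → '(' with FOLLOW(S) on { '(' }

Nullable non-terminals: B, F, S.
FIRST sets used below: FIRST(S) = { '(', 'y', ε }, FIRST(F) = { ε }, FIRST(B) = { '(', 'y', ε }

B: nullable alternative(s) B → F; FOLLOW(B) = { $, '(' }
  B → S ( S: FIRST \ {ε} = { '(', 'y' } — overlaps FOLLOW(B) on { '(' }: CONFLICT
  B → F: FIRST \ {ε} = { } — this is the only nullable alternative, skip
F has a nullable alternative but only one production, so nothing to check.

S: nullable alternative(s) S → F B; FOLLOW(S) = { $, '(' }
  S → F B: FIRST \ {ε} = { '(', 'y' } — this is the only nullable alternative, skip
  S → y B: FIRST \ {ε} = { 'y' } — disjoint from FOLLOW(S)
  S → (: FIRST \ {ε} = { '(' } — overlaps FOLLOW(S) on { '(' }: CONFLICT

So the grammar has 2 FIRST/FOLLOW conflicts (marked CONFLICT above).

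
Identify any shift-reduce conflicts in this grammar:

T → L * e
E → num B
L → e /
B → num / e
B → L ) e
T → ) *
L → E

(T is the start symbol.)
No shift-reduce conflicts

A shift-reduce conflict occurs when an LR(0) state has both:
  - a complete (reduce) item [A → α .] (dot at the end), and
  - a shift item [B → β . c γ] (dot before a terminal).

Augment with T' → T and build the canonical LR(0) collection (I0 = CLOSURE({[T' → . T]}), then GOTO on every symbol after a dot until no new states appear). It has 18 states:
  I0: { [E → . num B], [L → . E], [L → . e /], [T → . ) *], [T → . L * e], [T' → . T] }  — shift
  I1: { [T → ) . *] }  — shift
  I2: { [L → E .] }  — reduce
  I3: { [T → L . * e] }  — shift
  I4: { [T' → T .] }  — accept
  I5: { [L → e . /] }  — shift
  I6: { [B → . L ) e], [B → . num / e], [E → . num B], [E → num . B], [L → . E], [L → . e /] }  — shift
  I7: { [E → num B .] }  — reduce
  I8: { [B → L . ) e] }  — shift
  I9: { [B → . L ) e], [B → . num / e], [B → num . / e], [E → . num B], [E → num . B], [L → . E], [L → . e /] }  — shift
  I10: { [B → num / . e] }  — shift
  I11: { [B → num / e .] }  — reduce
  I12: { [B → L ) . e] }  — shift
  I13: { [B → L ) e .] }  — reduce
  I14: { [L → e / .] }  — reduce
  I15: { [T → L * . e] }  — shift
  I16: { [T → L * e .] }  — reduce
  I17: { [T → ) * .] }  — reduce

No state contains both a complete item and a shift item.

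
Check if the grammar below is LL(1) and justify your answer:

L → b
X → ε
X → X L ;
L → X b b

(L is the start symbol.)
No. Predict set conflict for L: { 'b' }

A grammar is LL(1) if for each non-terminal N with multiple productions, the predict sets of those productions are pairwise disjoint, where PREDICT(N → α) = (FIRST(α) \ {ε}) ∪ (FOLLOW(N) if α ⇒* ε).

Relevant sets:
  FIRST(X) = { 'b', ε }
  FIRST(L) = { 'b' }
  FOLLOW(X) = { 'b' }

For L:
  PREDICT(L → b) = { 'b' }
  PREDICT(L → X b b) = { 'b' }
For X:
  PREDICT(X → ε) = { 'b' }
  PREDICT(X → X L ';') = { 'b' }

Conflict found: Predict set conflict for L: { 'b' }
The grammar is NOT LL(1).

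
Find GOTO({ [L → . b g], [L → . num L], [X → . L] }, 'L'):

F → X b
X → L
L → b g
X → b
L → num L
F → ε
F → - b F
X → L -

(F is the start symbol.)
GOTO(I, 'L') = CLOSURE({ [A → αX.β] : [A → α.Xβ] ∈ I, X = 'L' })

Items with dot before 'L', with the dot advanced:
  [X → . L] → [X → L .]
Closure adds nothing (no advanced item has the dot before a non-terminal).

GOTO = { [X → L .] }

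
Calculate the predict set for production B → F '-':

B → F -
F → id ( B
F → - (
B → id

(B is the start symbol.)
PREDICT(B → F '-') = (FIRST(RHS) \ {ε}) ∪ (FOLLOW(B) if ε ∈ FIRST(RHS), i.e. RHS ⇒* ε)
FIRST(F) = { '-', 'id' }
FIRST(F '-') = { '-', 'id' }
ε ∉ FIRST(F '-'), so FOLLOW(B) is not added.
PREDICT(B → F '-') = { '-', 'id' }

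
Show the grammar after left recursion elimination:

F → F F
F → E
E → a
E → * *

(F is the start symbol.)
F → E F'
F' → F F'
F' → ε
E → a
E → * *

F is directly left-recursive. The standard transformation for
  A → A α₁ | ... | A α_m | β₁ | ... | β_n
is
  A  → β₁ A' | ... | β_n A'
  A' → α₁ A' | ... | α_m A' | ε

F → E becomes F → E F'
F → F F becomes F' → F F'
Add F' → ε

Productions for other non-terminals are unchanged:
  E → a
  E → * *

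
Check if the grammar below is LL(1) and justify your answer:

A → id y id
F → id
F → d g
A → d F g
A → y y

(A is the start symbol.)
Yes, the grammar is LL(1).

A grammar is LL(1) if for each non-terminal N with multiple productions, the predict sets of those productions are pairwise disjoint, where PREDICT(N → α) = (FIRST(α) \ {ε}) ∪ (FOLLOW(N) if α ⇒* ε).

For A:
  PREDICT(A → id y id) = { 'id' }
  PREDICT(A → d F g) = { 'd' }
  PREDICT(A → y y) = { 'y' }
For F:
  PREDICT(F → id) = { 'id' }
  PREDICT(F → d g) = { 'd' }

All predict sets are disjoint. The grammar IS LL(1).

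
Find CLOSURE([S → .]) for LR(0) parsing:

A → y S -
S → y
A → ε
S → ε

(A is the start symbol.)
{ [S → .] }

To compute CLOSURE, for each item [A → α.Bβ] where B is a non-terminal, add [B → .γ] for all productions B → γ; repeat for the newly added items until nothing changes.

Start with: [S → .]
The dot is at the end, so nothing is added.

CLOSURE = { [S → .] }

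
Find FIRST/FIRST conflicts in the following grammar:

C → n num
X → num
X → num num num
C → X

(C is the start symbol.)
A FIRST/FIRST conflict occurs when two productions N → α and N → β for the same non-terminal have FIRST(α) ∩ FIRST(β) ≠ ∅ (with ε ∈ FIRST of a nullable right-hand side, so two nullable alternatives also conflict).

FIRST sets of the non-terminals at (or reachable through a nullable prefix from) the front of some alternative:
  FIRST(X) = { 'num' }

Productions for C:
  C → n num: FIRST = { 'n' }
  C → X: FIRST = { 'num' }
Productions for X:
  X → num: FIRST = { 'num' }
  X → num num num: FIRST = { 'num' }

Conflict for X: X → num and X → num num num
  Overlap: { 'num' }

Answer: Yes. X → num / X → num num num on { 'num' }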